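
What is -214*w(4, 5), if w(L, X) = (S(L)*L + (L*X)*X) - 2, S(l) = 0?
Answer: -20972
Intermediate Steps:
w(L, X) = -2 + L*X² (w(L, X) = (0*L + (L*X)*X) - 2 = (0 + L*X²) - 2 = L*X² - 2 = -2 + L*X²)
-214*w(4, 5) = -214*(-2 + 4*5²) = -214*(-2 + 4*25) = -214*(-2 + 100) = -214*98 = -20972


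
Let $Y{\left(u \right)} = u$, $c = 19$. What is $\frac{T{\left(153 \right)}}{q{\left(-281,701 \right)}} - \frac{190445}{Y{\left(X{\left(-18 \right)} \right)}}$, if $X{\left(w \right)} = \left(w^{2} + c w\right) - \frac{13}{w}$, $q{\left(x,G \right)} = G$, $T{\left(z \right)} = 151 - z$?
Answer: $\frac{2403034388}{218011} \approx 11023.0$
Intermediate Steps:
$X{\left(w \right)} = w^{2} - \frac{13}{w} + 19 w$ ($X{\left(w \right)} = \left(w^{2} + 19 w\right) - \frac{13}{w} = w^{2} - \frac{13}{w} + 19 w$)
$\frac{T{\left(153 \right)}}{q{\left(-281,701 \right)}} - \frac{190445}{Y{\left(X{\left(-18 \right)} \right)}} = \frac{151 - 153}{701} - \frac{190445}{\frac{1}{-18} \left(-13 + \left(-18\right)^{2} \left(19 - 18\right)\right)} = \left(151 - 153\right) \frac{1}{701} - \frac{190445}{\left(- \frac{1}{18}\right) \left(-13 + 324 \cdot 1\right)} = \left(-2\right) \frac{1}{701} - \frac{190445}{\left(- \frac{1}{18}\right) \left(-13 + 324\right)} = - \frac{2}{701} - \frac{190445}{\left(- \frac{1}{18}\right) 311} = - \frac{2}{701} - \frac{190445}{- \frac{311}{18}} = - \frac{2}{701} - - \frac{3428010}{311} = - \frac{2}{701} + \frac{3428010}{311} = \frac{2403034388}{218011}$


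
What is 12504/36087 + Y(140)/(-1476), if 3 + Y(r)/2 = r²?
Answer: -232656329/8877402 ≈ -26.208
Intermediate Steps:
Y(r) = -6 + 2*r²
12504/36087 + Y(140)/(-1476) = 12504/36087 + (-6 + 2*140²)/(-1476) = 12504*(1/36087) + (-6 + 2*19600)*(-1/1476) = 4168/12029 + (-6 + 39200)*(-1/1476) = 4168/12029 + 39194*(-1/1476) = 4168/12029 - 19597/738 = -232656329/8877402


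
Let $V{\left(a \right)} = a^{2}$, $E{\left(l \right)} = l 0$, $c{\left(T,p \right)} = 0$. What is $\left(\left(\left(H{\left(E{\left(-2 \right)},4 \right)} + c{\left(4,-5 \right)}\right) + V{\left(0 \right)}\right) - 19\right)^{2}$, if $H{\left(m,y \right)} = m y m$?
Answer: $361$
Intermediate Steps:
$E{\left(l \right)} = 0$
$H{\left(m,y \right)} = y m^{2}$
$\left(\left(\left(H{\left(E{\left(-2 \right)},4 \right)} + c{\left(4,-5 \right)}\right) + V{\left(0 \right)}\right) - 19\right)^{2} = \left(\left(\left(4 \cdot 0^{2} + 0\right) + 0^{2}\right) - 19\right)^{2} = \left(\left(\left(4 \cdot 0 + 0\right) + 0\right) - 19\right)^{2} = \left(\left(\left(0 + 0\right) + 0\right) - 19\right)^{2} = \left(\left(0 + 0\right) - 19\right)^{2} = \left(0 - 19\right)^{2} = \left(-19\right)^{2} = 361$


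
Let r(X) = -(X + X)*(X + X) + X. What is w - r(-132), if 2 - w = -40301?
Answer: 110131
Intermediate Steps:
w = 40303 (w = 2 - 1*(-40301) = 2 + 40301 = 40303)
r(X) = X - 4*X² (r(X) = -2*X*2*X + X = -4*X² + X = X - 4*X²)
w - r(-132) = 40303 - (-132)*(1 - 4*(-132)) = 40303 - (-132)*(1 + 528) = 40303 - (-132)*529 = 40303 - 1*(-69828) = 40303 + 69828 = 110131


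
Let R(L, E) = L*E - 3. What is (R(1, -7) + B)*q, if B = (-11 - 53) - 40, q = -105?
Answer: 11970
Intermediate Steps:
R(L, E) = -3 + E*L (R(L, E) = E*L - 3 = -3 + E*L)
B = -104 (B = -64 - 40 = -104)
(R(1, -7) + B)*q = ((-3 - 7*1) - 104)*(-105) = ((-3 - 7) - 104)*(-105) = (-10 - 104)*(-105) = -114*(-105) = 11970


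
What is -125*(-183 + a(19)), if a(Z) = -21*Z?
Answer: 72750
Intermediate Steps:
-125*(-183 + a(19)) = -125*(-183 - 21*19) = -125*(-183 - 399) = -125*(-582) = 72750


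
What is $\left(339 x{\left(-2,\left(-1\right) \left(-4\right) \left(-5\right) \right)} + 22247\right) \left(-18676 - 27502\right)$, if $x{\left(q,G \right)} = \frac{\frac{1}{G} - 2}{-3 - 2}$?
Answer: $- \frac{51687012311}{50} \approx -1.0337 \cdot 10^{9}$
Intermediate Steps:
$x{\left(q,G \right)} = \frac{2}{5} - \frac{1}{5 G}$ ($x{\left(q,G \right)} = \frac{-2 + \frac{1}{G}}{-5} = \left(-2 + \frac{1}{G}\right) \left(- \frac{1}{5}\right) = \frac{2}{5} - \frac{1}{5 G}$)
$\left(339 x{\left(-2,\left(-1\right) \left(-4\right) \left(-5\right) \right)} + 22247\right) \left(-18676 - 27502\right) = \left(339 \frac{-1 + 2 \left(-1\right) \left(-4\right) \left(-5\right)}{5 \left(-1\right) \left(-4\right) \left(-5\right)} + 22247\right) \left(-18676 - 27502\right) = \left(339 \frac{-1 + 2 \cdot 4 \left(-5\right)}{5 \cdot 4 \left(-5\right)} + 22247\right) \left(-46178\right) = \left(339 \frac{-1 + 2 \left(-20\right)}{5 \left(-20\right)} + 22247\right) \left(-46178\right) = \left(339 \cdot \frac{1}{5} \left(- \frac{1}{20}\right) \left(-1 - 40\right) + 22247\right) \left(-46178\right) = \left(339 \cdot \frac{1}{5} \left(- \frac{1}{20}\right) \left(-41\right) + 22247\right) \left(-46178\right) = \left(339 \cdot \frac{41}{100} + 22247\right) \left(-46178\right) = \left(\frac{13899}{100} + 22247\right) \left(-46178\right) = \frac{2238599}{100} \left(-46178\right) = - \frac{51687012311}{50}$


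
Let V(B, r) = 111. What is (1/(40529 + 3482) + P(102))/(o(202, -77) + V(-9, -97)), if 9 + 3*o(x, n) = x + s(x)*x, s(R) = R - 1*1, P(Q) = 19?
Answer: 1254315/905042204 ≈ 0.0013859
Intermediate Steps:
s(R) = -1 + R (s(R) = R - 1 = -1 + R)
o(x, n) = -3 + x/3 + x*(-1 + x)/3 (o(x, n) = -3 + (x + (-1 + x)*x)/3 = -3 + (x + x*(-1 + x))/3 = -3 + (x/3 + x*(-1 + x)/3) = -3 + x/3 + x*(-1 + x)/3)
(1/(40529 + 3482) + P(102))/(o(202, -77) + V(-9, -97)) = (1/(40529 + 3482) + 19)/((-3 + (1/3)*202**2) + 111) = (1/44011 + 19)/((-3 + (1/3)*40804) + 111) = (1/44011 + 19)/((-3 + 40804/3) + 111) = 836210/(44011*(40795/3 + 111)) = 836210/(44011*(41128/3)) = (836210/44011)*(3/41128) = 1254315/905042204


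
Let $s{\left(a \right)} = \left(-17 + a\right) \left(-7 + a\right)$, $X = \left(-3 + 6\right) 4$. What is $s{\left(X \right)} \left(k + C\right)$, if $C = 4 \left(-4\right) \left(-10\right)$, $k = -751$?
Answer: $14775$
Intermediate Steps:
$X = 12$ ($X = 3 \cdot 4 = 12$)
$C = 160$ ($C = \left(-16\right) \left(-10\right) = 160$)
$s{\left(X \right)} \left(k + C\right) = \left(119 + 12^{2} - 288\right) \left(-751 + 160\right) = \left(119 + 144 - 288\right) \left(-591\right) = \left(-25\right) \left(-591\right) = 14775$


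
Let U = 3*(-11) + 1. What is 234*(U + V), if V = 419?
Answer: 90558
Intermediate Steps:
U = -32 (U = -33 + 1 = -32)
234*(U + V) = 234*(-32 + 419) = 234*387 = 90558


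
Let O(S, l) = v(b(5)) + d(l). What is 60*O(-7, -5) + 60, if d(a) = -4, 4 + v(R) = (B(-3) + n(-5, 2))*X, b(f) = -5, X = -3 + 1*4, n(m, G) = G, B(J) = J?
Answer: -480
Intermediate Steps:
X = 1 (X = -3 + 4 = 1)
v(R) = -5 (v(R) = -4 + (-3 + 2)*1 = -4 - 1*1 = -4 - 1 = -5)
O(S, l) = -9 (O(S, l) = -5 - 4 = -9)
60*O(-7, -5) + 60 = 60*(-9) + 60 = -540 + 60 = -480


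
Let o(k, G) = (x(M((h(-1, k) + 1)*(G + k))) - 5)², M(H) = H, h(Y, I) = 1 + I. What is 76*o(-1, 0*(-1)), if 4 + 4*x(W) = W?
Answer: 11875/4 ≈ 2968.8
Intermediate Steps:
x(W) = -1 + W/4
o(k, G) = (-6 + (2 + k)*(G + k)/4)² (o(k, G) = ((-1 + (((1 + k) + 1)*(G + k))/4) - 5)² = ((-1 + ((2 + k)*(G + k))/4) - 5)² = ((-1 + (2 + k)*(G + k)/4) - 5)² = (-6 + (2 + k)*(G + k)/4)²)
76*o(-1, 0*(-1)) = 76*((-24 + 0*(-1) - 1 + (0*(-1))*(1 - 1) - (1 - 1))²/16) = 76*((-24 + 0 - 1 + 0*0 - 1*0)²/16) = 76*((-24 + 0 - 1 + 0 + 0)²/16) = 76*((1/16)*(-25)²) = 76*((1/16)*625) = 76*(625/16) = 11875/4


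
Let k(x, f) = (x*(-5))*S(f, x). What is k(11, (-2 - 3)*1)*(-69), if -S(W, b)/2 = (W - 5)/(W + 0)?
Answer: -15180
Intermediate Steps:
S(W, b) = -2*(-5 + W)/W (S(W, b) = -2*(W - 5)/(W + 0) = -2*(-5 + W)/W)
k(x, f) = -5*x*(-2 + 10/f) (k(x, f) = (x*(-5))*(-2 + 10/f) = (-5*x)*(-2 + 10/f) = -5*x*(-2 + 10/f))
k(11, (-2 - 3)*1)*(-69) = (10*11*(-5 + (-2 - 3)*1)/((-2 - 3)*1))*(-69) = (10*11*(-5 - 5*1)/(-5*1))*(-69) = (10*11*(-5 - 5)/(-5))*(-69) = (10*11*(-1/5)*(-10))*(-69) = 220*(-69) = -15180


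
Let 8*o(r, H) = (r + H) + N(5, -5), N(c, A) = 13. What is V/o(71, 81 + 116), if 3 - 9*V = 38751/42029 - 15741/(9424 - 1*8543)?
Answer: 656463560/10404741269 ≈ 0.063093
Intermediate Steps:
o(r, H) = 13/8 + H/8 + r/8 (o(r, H) = ((r + H) + 13)/8 = ((H + r) + 13)/8 = (13 + H + r)/8 = 13/8 + H/8 + r/8)
V = 82057945/37027549 (V = 1/3 - (38751/42029 - 15741/(9424 - 1*8543))/9 = 1/3 - (38751*(1/42029) - 15741/(9424 - 8543))/9 = 1/3 - (38751/42029 - 15741/881)/9 = 1/3 - 1/9*(-627438858/37027549) = 1/3 + 209146286/111082647 = 82057945/37027549 ≈ 2.2161)
V/o(71, 81 + 116) = 82057945/(37027549*(13/8 + (81 + 116)/8 + (1/8)*71)) = 82057945/(37027549*(13/8 + (1/8)*197 + 71/8)) = 82057945/(37027549*(13/8 + 197/8 + 71/8)) = 82057945/(37027549*(281/8)) = (82057945/37027549)*(8/281) = 656463560/10404741269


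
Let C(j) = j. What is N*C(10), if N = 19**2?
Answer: 3610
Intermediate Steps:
N = 361
N*C(10) = 361*10 = 3610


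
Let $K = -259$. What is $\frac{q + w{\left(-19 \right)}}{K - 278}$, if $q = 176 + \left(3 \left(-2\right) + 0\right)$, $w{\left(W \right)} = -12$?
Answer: $- \frac{158}{537} \approx -0.29423$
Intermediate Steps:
$q = 170$ ($q = 176 + \left(-6 + 0\right) = 176 - 6 = 170$)
$\frac{q + w{\left(-19 \right)}}{K - 278} = \frac{170 - 12}{-259 - 278} = \frac{158}{-537} = 158 \left(- \frac{1}{537}\right) = - \frac{158}{537}$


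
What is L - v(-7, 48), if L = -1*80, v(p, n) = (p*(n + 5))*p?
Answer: -2677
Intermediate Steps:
v(p, n) = p²*(5 + n) (v(p, n) = (p*(5 + n))*p = p²*(5 + n))
L = -80
L - v(-7, 48) = -80 - (-7)²*(5 + 48) = -80 - 49*53 = -80 - 1*2597 = -80 - 2597 = -2677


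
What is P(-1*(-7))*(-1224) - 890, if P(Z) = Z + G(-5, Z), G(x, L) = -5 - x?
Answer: -9458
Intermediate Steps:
P(Z) = Z (P(Z) = Z + (-5 - 1*(-5)) = Z + (-5 + 5) = Z + 0 = Z)
P(-1*(-7))*(-1224) - 890 = -1*(-7)*(-1224) - 890 = 7*(-1224) - 890 = -8568 - 890 = -9458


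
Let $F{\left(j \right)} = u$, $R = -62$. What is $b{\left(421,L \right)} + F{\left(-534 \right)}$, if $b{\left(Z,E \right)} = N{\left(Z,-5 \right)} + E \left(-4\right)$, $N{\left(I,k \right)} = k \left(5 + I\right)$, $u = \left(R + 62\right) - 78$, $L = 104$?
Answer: $-2624$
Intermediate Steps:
$u = -78$ ($u = \left(-62 + 62\right) - 78 = 0 - 78 = -78$)
$F{\left(j \right)} = -78$
$b{\left(Z,E \right)} = -25 - 5 Z - 4 E$ ($b{\left(Z,E \right)} = - 5 \left(5 + Z\right) + E \left(-4\right) = \left(-25 - 5 Z\right) - 4 E = -25 - 5 Z - 4 E$)
$b{\left(421,L \right)} + F{\left(-534 \right)} = \left(-25 - 2105 - 416\right) - 78 = -2546 - 78 = -2624$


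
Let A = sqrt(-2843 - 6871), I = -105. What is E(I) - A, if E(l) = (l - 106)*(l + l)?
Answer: 44310 - I*sqrt(9714) ≈ 44310.0 - 98.56*I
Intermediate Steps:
E(l) = 2*l*(-106 + l) (E(l) = (-106 + l)*(2*l) = 2*l*(-106 + l))
A = I*sqrt(9714) (A = sqrt(-9714) = I*sqrt(9714) ≈ 98.56*I)
E(I) - A = 2*(-105)*(-106 - 105) - I*sqrt(9714) = 2*(-105)*(-211) - I*sqrt(9714) = 44310 - I*sqrt(9714)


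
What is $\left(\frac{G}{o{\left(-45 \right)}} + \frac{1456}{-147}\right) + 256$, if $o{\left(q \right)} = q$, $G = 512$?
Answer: $\frac{73936}{315} \approx 234.72$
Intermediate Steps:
$\left(\frac{G}{o{\left(-45 \right)}} + \frac{1456}{-147}\right) + 256 = \left(\frac{512}{-45} + \frac{1456}{-147}\right) + 256 = \left(512 \left(- \frac{1}{45}\right) + 1456 \left(- \frac{1}{147}\right)\right) + 256 = \left(- \frac{512}{45} - \frac{208}{21}\right) + 256 = - \frac{6704}{315} + 256 = \frac{73936}{315}$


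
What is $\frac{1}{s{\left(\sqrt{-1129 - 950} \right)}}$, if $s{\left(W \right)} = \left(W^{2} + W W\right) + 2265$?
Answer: $- \frac{1}{1893} \approx -0.00052826$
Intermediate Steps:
$s{\left(W \right)} = 2265 + 2 W^{2}$ ($s{\left(W \right)} = \left(W^{2} + W^{2}\right) + 2265 = 2 W^{2} + 2265 = 2265 + 2 W^{2}$)
$\frac{1}{s{\left(\sqrt{-1129 - 950} \right)}} = \frac{1}{2265 + 2 \left(\sqrt{-1129 - 950}\right)^{2}} = \frac{1}{2265 + 2 \left(\sqrt{-2079}\right)^{2}} = \frac{1}{2265 + 2 \left(3 i \sqrt{231}\right)^{2}} = \frac{1}{2265 + 2 \left(-2079\right)} = \frac{1}{2265 - 4158} = \frac{1}{-1893} = - \frac{1}{1893}$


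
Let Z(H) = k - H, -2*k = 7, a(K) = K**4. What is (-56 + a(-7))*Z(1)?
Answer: -21105/2 ≈ -10553.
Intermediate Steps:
k = -7/2 (k = -1/2*7 = -7/2 ≈ -3.5000)
Z(H) = -7/2 - H
(-56 + a(-7))*Z(1) = (-56 + (-7)**4)*(-7/2 - 1*1) = (-56 + 2401)*(-7/2 - 1) = 2345*(-9/2) = -21105/2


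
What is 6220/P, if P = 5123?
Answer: 6220/5123 ≈ 1.2141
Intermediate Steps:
6220/P = 6220/5123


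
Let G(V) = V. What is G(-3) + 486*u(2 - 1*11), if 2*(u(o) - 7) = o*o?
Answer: 23082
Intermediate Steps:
u(o) = 7 + o²/2 (u(o) = 7 + (o*o)/2 = 7 + o²/2)
G(-3) + 486*u(2 - 1*11) = -3 + 486*(7 + (2 - 1*11)²/2) = -3 + 486*(7 + (2 - 11)²/2) = -3 + 486*(7 + (½)*(-9)²) = -3 + 486*(7 + (½)*81) = -3 + 486*(7 + 81/2) = -3 + 486*(95/2) = -3 + 23085 = 23082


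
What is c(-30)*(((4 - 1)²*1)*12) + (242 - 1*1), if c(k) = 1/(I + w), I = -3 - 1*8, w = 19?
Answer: 509/2 ≈ 254.50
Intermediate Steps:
I = -11 (I = -3 - 8 = -11)
c(k) = ⅛ (c(k) = 1/(-11 + 19) = 1/8 = ⅛)
c(-30)*(((4 - 1)²*1)*12) + (242 - 1*1) = (((4 - 1)²*1)*12)/8 + (242 - 1*1) = ((3²*1)*12)/8 + (242 - 1) = ((9*1)*12)/8 + 241 = (9*12)/8 + 241 = (⅛)*108 + 241 = 27/2 + 241 = 509/2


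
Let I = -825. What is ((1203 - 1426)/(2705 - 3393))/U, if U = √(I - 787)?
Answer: -223*I*√403/554528 ≈ -0.008073*I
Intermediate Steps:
U = 2*I*√403 (U = √(-825 - 787) = √(-1612) = 2*I*√403 ≈ 40.15*I)
((1203 - 1426)/(2705 - 3393))/U = ((1203 - 1426)/(2705 - 3393))/((2*I*√403)) = (-223/(-688))*(-I*√403/806) = (-223*(-1/688))*(-I*√403/806) = 223*(-I*√403/806)/688 = -223*I*√403/554528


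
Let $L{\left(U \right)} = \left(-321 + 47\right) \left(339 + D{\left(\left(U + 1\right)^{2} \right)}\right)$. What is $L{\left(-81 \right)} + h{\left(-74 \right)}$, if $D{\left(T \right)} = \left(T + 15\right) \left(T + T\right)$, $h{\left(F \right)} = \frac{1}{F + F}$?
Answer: $- \frac{3329819571129}{148} \approx -2.2499 \cdot 10^{10}$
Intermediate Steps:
$h{\left(F \right)} = \frac{1}{2 F}$
$D{\left(T \right)} = 2 T \left(15 + T\right)$ ($D{\left(T \right)} = \left(15 + T\right) 2 T = 2 T \left(15 + T\right)$)
$L{\left(U \right)} = -92886 - 548 \left(1 + U\right)^{2} \left(15 + \left(1 + U\right)^{2}\right)$ ($L{\left(U \right)} = \left(-321 + 47\right) \left(339 + 2 \left(U + 1\right)^{2} \left(15 + \left(U + 1\right)^{2}\right)\right) = - 274 \left(339 + 2 \left(1 + U\right)^{2} \left(15 + \left(1 + U\right)^{2}\right)\right) = -92886 - 548 \left(1 + U\right)^{2} \left(15 + \left(1 + U\right)^{2}\right)$)
$L{\left(-81 \right)} + h{\left(-74 \right)} = \left(-92886 + 548 \left(1 - 81\right)^{2} \left(-15 - \left(1 - 81\right)^{2}\right)\right) + \frac{1}{2 \left(-74\right)} = \left(-92886 + 548 \left(-80\right)^{2} \left(-15 - \left(-80\right)^{2}\right)\right) + \frac{1}{2} \left(- \frac{1}{74}\right) = \left(-92886 + 548 \cdot 6400 \left(-15 - 6400\right)\right) - \frac{1}{148} = \left(-92886 + 548 \cdot 6400 \left(-6415\right)\right) - \frac{1}{148} = \left(-92886 - 22498688000\right) - \frac{1}{148} = -22498780886 - \frac{1}{148} = - \frac{3329819571129}{148}$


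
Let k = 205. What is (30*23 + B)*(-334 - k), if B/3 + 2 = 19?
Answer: -399399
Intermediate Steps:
B = 51 (B = -6 + 3*19 = -6 + 57 = 51)
(30*23 + B)*(-334 - k) = (30*23 + 51)*(-334 - 1*205) = (690 + 51)*(-334 - 205) = 741*(-539) = -399399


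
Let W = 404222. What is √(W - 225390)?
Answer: 4*√11177 ≈ 422.89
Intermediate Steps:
√(W - 225390) = √(404222 - 225390) = √178832 = 4*√11177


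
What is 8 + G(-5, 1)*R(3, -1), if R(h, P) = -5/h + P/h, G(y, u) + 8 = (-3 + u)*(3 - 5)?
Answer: 16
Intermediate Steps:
G(y, u) = -2 - 2*u (G(y, u) = -8 + (-3 + u)*(3 - 5) = -8 + (-3 + u)*(-2) = -8 + (6 - 2*u) = -2 - 2*u)
8 + G(-5, 1)*R(3, -1) = 8 + (-2 - 2*1)*((-5 - 1)/3) = 8 + (-2 - 2)*((⅓)*(-6)) = 8 - 4*(-2) = 8 + 8 = 16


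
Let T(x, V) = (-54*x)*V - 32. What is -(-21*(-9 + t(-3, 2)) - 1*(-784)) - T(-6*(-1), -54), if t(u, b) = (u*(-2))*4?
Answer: -17933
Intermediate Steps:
T(x, V) = -32 - 54*V*x (T(x, V) = -54*V*x - 32 = -32 - 54*V*x)
t(u, b) = -8*u (t(u, b) = -2*u*4 = -8*u)
-(-21*(-9 + t(-3, 2)) - 1*(-784)) - T(-6*(-1), -54) = -(-21*(-9 - 8*(-3)) - 1*(-784)) - (-32 - 54*(-54)*(-6*(-1))) = -(-21*(-9 + 24) + 784) - (-32 - 54*(-54)*6) = -(-21*15 + 784) - (-32 + 17496) = -(-315 + 784) - 1*17464 = -1*469 - 17464 = -469 - 17464 = -17933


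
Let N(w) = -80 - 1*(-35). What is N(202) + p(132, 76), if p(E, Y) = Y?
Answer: 31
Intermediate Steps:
N(w) = -45 (N(w) = -80 + 35 = -45)
N(202) + p(132, 76) = -45 + 76 = 31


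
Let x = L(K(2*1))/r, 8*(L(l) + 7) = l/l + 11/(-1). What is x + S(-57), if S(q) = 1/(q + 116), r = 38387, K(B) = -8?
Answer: 151601/9059332 ≈ 0.016734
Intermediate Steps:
S(q) = 1/(116 + q)
L(l) = -33/4 (L(l) = -7 + (l/l + 11/(-1))/8 = -7 + (1 + 11*(-1))/8 = -7 + (1 - 11)/8 = -7 + (⅛)*(-10) = -7 - 5/4 = -33/4)
x = -33/153548 (x = -33/4/38387 = -33/4*1/38387 = -33/153548 ≈ -0.00021492)
x + S(-57) = -33/153548 + 1/(116 - 57) = -33/153548 + 1/59 = 151601/9059332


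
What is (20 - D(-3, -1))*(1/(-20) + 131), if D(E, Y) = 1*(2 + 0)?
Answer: 23571/10 ≈ 2357.1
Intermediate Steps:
D(E, Y) = 2 (D(E, Y) = 1*2 = 2)
(20 - D(-3, -1))*(1/(-20) + 131) = (20 - 1*2)*(1/(-20) + 131) = (20 - 2)*(-1/20 + 131) = 18*(2619/20) = 23571/10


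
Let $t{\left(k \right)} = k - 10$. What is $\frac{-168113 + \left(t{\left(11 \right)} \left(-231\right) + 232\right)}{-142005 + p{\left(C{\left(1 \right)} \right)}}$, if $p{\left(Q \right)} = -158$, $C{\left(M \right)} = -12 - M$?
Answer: $\frac{24016}{20309} \approx 1.1825$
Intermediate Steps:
$t{\left(k \right)} = -10 + k$ ($t{\left(k \right)} = k - 10 = -10 + k$)
$\frac{-168113 + \left(t{\left(11 \right)} \left(-231\right) + 232\right)}{-142005 + p{\left(C{\left(1 \right)} \right)}} = \frac{-168113 + \left(\left(-10 + 11\right) \left(-231\right) + 232\right)}{-142005 - 158} = \frac{-168113 + \left(1 \left(-231\right) + 232\right)}{-142163} = \left(-168113 + \left(-231 + 232\right)\right) \left(- \frac{1}{142163}\right) = \left(-168113 + 1\right) \left(- \frac{1}{142163}\right) = \left(-168112\right) \left(- \frac{1}{142163}\right) = \frac{24016}{20309}$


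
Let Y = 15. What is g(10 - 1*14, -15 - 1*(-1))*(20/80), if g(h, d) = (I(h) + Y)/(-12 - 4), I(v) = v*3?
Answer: -3/64 ≈ -0.046875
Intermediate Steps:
I(v) = 3*v
g(h, d) = -15/16 - 3*h/16 (g(h, d) = (3*h + 15)/(-12 - 4) = (15 + 3*h)/(-16) = (15 + 3*h)*(-1/16) = -15/16 - 3*h/16)
g(10 - 1*14, -15 - 1*(-1))*(20/80) = (-15/16 - 3*(10 - 1*14)/16)*(20/80) = (-15/16 - 3*(10 - 14)/16)*(20*(1/80)) = (-15/16 - 3/16*(-4))*(¼) = (-15/16 + ¾)*(¼) = -3/16*¼ = -3/64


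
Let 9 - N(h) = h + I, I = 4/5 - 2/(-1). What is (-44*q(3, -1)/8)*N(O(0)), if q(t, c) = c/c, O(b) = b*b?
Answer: -341/10 ≈ -34.100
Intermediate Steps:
O(b) = b²
I = 14/5 (I = 4*(⅕) - 2*(-1) = ⅘ + 2 = 14/5 ≈ 2.8000)
q(t, c) = 1
N(h) = 31/5 - h (N(h) = 9 - (h + 14/5) = 9 - (14/5 + h) = 9 + (-14/5 - h) = 31/5 - h)
(-44*q(3, -1)/8)*N(O(0)) = (-44/8)*(31/5 - 1*0²) = (-11/2)*(31/5 - 1*0) = (-44*⅛)*(31/5 + 0) = -11/2*31/5 = -341/10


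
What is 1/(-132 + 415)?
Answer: 1/283 ≈ 0.0035336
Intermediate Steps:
1/(-132 + 415) = 1/283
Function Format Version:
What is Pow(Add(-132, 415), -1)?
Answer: Rational(1, 283) ≈ 0.0035336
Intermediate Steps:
Pow(Add(-132, 415), -1) = Pow(283, -1) = Rational(1, 283)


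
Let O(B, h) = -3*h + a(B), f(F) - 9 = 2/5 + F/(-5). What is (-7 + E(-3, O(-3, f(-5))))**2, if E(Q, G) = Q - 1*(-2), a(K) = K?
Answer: 64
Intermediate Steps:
f(F) = 47/5 - F/5 (f(F) = 9 + (2/5 + F/(-5)) = 9 + (2*(1/5) + F*(-1/5)) = 9 + (2/5 - F/5) = 47/5 - F/5)
O(B, h) = B - 3*h (O(B, h) = -3*h + B = B - 3*h)
E(Q, G) = 2 + Q (E(Q, G) = Q + 2 = 2 + Q)
(-7 + E(-3, O(-3, f(-5))))**2 = (-7 + (2 - 3))**2 = (-7 - 1)**2 = (-8)**2 = 64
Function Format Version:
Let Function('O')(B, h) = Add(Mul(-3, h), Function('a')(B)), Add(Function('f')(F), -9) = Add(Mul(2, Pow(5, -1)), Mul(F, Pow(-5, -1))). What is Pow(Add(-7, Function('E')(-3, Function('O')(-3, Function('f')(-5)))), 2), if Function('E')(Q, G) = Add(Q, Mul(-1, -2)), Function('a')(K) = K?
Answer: 64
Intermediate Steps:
Function('f')(F) = Add(Rational(47, 5), Mul(Rational(-1, 5), F)) (Function('f')(F) = Add(9, Add(Mul(2, Pow(5, -1)), Mul(F, Pow(-5, -1)))) = Add(9, Add(Mul(2, Rational(1, 5)), Mul(F, Rational(-1, 5)))) = Add(9, Add(Rational(2, 5), Mul(Rational(-1, 5), F))) = Add(Rational(47, 5), Mul(Rational(-1, 5), F)))
Function('O')(B, h) = Add(B, Mul(-3, h)) (Function('O')(B, h) = Add(Mul(-3, h), B) = Add(B, Mul(-3, h)))
Function('E')(Q, G) = Add(2, Q) (Function('E')(Q, G) = Add(Q, 2) = Add(2, Q))
Pow(Add(-7, Function('E')(-3, Function('O')(-3, Function('f')(-5)))), 2) = Pow(Add(-7, Add(2, -3)), 2) = Pow(Add(-7, -1), 2) = Pow(-8, 2) = 64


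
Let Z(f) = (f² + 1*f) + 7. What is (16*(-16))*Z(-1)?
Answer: -1792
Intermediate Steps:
Z(f) = 7 + f + f² (Z(f) = (f² + f) + 7 = (f + f²) + 7 = 7 + f + f²)
(16*(-16))*Z(-1) = (16*(-16))*(7 - 1 + (-1)²) = -256*(7 - 1 + 1) = -256*7 = -1792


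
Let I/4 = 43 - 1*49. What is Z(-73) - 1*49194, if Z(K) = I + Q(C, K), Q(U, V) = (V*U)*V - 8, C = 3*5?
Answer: 30709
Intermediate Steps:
C = 15
Q(U, V) = -8 + U*V² (Q(U, V) = (U*V)*V - 8 = U*V² - 8 = -8 + U*V²)
I = -24 (I = 4*(43 - 1*49) = 4*(43 - 49) = 4*(-6) = -24)
Z(K) = -32 + 15*K² (Z(K) = -24 + (-8 + 15*K²) = -32 + 15*K²)
Z(-73) - 1*49194 = (-32 + 15*(-73)²) - 1*49194 = (-32 + 15*5329) - 49194 = (-32 + 79935) - 49194 = 79903 - 49194 = 30709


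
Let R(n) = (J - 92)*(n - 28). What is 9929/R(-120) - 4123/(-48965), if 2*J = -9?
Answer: 77865453/99902590 ≈ 0.77941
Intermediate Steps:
J = -9/2 (J = (½)*(-9) = -9/2 ≈ -4.5000)
R(n) = 2702 - 193*n/2 (R(n) = (-9/2 - 92)*(n - 28) = -193*(-28 + n)/2 = 2702 - 193*n/2)
9929/R(-120) - 4123/(-48965) = 9929/(2702 - 193/2*(-120)) - 4123/(-48965) = 9929/(2702 + 11580) - 4123*(-1/48965) = 9929/14282 + 589/6995 = 77865453/99902590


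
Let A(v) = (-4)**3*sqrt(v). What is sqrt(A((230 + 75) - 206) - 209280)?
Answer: 8*sqrt(-3270 - 3*sqrt(11)) ≈ 458.17*I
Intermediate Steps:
A(v) = -64*sqrt(v)
sqrt(A((230 + 75) - 206) - 209280) = sqrt(-64*sqrt((230 + 75) - 206) - 209280) = sqrt(-64*sqrt(305 - 206) - 209280) = sqrt(-192*sqrt(11) - 209280) = sqrt(-209280 - 192*sqrt(11))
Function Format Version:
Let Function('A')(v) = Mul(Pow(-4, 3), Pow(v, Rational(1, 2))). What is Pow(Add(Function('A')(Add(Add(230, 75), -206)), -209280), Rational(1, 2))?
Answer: Mul(8, Pow(Add(-3270, Mul(-3, Pow(11, Rational(1, 2)))), Rational(1, 2))) ≈ Mul(458.17, I)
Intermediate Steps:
Function('A')(v) = Mul(-64, Pow(v, Rational(1, 2)))
Pow(Add(Function('A')(Add(Add(230, 75), -206)), -209280), Rational(1, 2)) = Pow(Add(Mul(-64, Pow(Add(Add(230, 75), -206), Rational(1, 2))), -209280), Rational(1, 2)) = Pow(Add(Mul(-64, Pow(Add(305, -206), Rational(1, 2))), -209280), Rational(1, 2)) = Pow(Add(Mul(-64, Pow(99, Rational(1, 2))), -209280), Rational(1, 2)) = Pow(Add(Mul(-64, Mul(3, Pow(11, Rational(1, 2)))), -209280), Rational(1, 2)) = Pow(Add(Mul(-192, Pow(11, Rational(1, 2))), -209280), Rational(1, 2)) = Pow(Add(-209280, Mul(-192, Pow(11, Rational(1, 2)))), Rational(1, 2))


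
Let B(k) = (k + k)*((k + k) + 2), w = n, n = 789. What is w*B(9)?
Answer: 284040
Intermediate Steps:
w = 789
B(k) = 2*k*(2 + 2*k) (B(k) = (2*k)*(2*k + 2) = (2*k)*(2 + 2*k) = 2*k*(2 + 2*k))
w*B(9) = 789*(4*9*(1 + 9)) = 789*(4*9*10) = 789*360 = 284040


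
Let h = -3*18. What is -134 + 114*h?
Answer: -6290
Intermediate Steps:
h = -54
-134 + 114*h = -134 + 114*(-54) = -134 - 6156 = -6290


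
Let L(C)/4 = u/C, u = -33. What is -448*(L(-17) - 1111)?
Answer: 8402240/17 ≈ 4.9425e+5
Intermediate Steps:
L(C) = -132/C (L(C) = 4*(-33/C) = -132/C)
-448*(L(-17) - 1111) = -448*(-132/(-17) - 1111) = -448*(-132*(-1/17) - 1111) = -448*(132/17 - 1111) = -448*(-18755/17) = 8402240/17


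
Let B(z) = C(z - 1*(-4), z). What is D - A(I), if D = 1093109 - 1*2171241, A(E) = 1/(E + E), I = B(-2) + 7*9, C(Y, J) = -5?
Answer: -125063313/116 ≈ -1.0781e+6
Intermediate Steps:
B(z) = -5
I = 58 (I = -5 + 7*9 = -5 + 63 = 58)
A(E) = 1/(2*E)
D = -1078132 (D = 1093109 - 2171241 = -1078132)
D - A(I) = -1078132 - 1/(2*58) = -1078132 - 1*1/116 = -1078132 - 1/116 = -125063313/116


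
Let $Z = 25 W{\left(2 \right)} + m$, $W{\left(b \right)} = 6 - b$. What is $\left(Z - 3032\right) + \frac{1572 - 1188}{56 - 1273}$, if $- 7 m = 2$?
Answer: $- \frac{24982830}{8519} \approx -2932.6$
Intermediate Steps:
$m = - \frac{2}{7}$ ($m = \left(- \frac{1}{7}\right) 2 = - \frac{2}{7} \approx -0.28571$)
$Z = \frac{698}{7}$ ($Z = 25 \left(6 - 2\right) - \frac{2}{7} = 25 \cdot 4 - \frac{2}{7} = 100 - \frac{2}{7} = \frac{698}{7} \approx 99.714$)
$\left(Z - 3032\right) + \frac{1572 - 1188}{56 - 1273} = \left(\frac{698}{7} - 3032\right) + \frac{1572 - 1188}{56 - 1273} = - \frac{20526}{7} + \frac{384}{-1217} = - \frac{20526}{7} + 384 \left(- \frac{1}{1217}\right) = - \frac{20526}{7} - \frac{384}{1217} = - \frac{24982830}{8519}$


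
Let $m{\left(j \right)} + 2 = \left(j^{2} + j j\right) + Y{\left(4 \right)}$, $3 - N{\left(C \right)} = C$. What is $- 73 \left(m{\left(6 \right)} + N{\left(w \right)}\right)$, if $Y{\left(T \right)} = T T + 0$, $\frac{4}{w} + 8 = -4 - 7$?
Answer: $- \frac{123735}{19} \approx -6512.4$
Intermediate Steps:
$w = - \frac{4}{19}$ ($w = \frac{4}{-8 - 11} = \frac{4}{-19} = 4 \left(- \frac{1}{19}\right) = - \frac{4}{19} \approx -0.21053$)
$Y{\left(T \right)} = T^{2}$ ($Y{\left(T \right)} = T^{2} + 0 = T^{2}$)
$N{\left(C \right)} = 3 - C$
$m{\left(j \right)} = 14 + 2 j^{2}$ ($m{\left(j \right)} = -2 + \left(\left(j^{2} + j j\right) + 4^{2}\right) = -2 + \left(\left(j^{2} + j^{2}\right) + 16\right) = -2 + \left(2 j^{2} + 16\right) = -2 + \left(16 + 2 j^{2}\right) = 14 + 2 j^{2}$)
$- 73 \left(m{\left(6 \right)} + N{\left(w \right)}\right) = - 73 \left(\left(14 + 2 \cdot 6^{2}\right) + \left(3 - - \frac{4}{19}\right)\right) = - 73 \left(\left(14 + 2 \cdot 36\right) + \left(3 + \frac{4}{19}\right)\right) = - 73 \left(\left(14 + 72\right) + \frac{61}{19}\right) = - 73 \left(86 + \frac{61}{19}\right) = \left(-73\right) \frac{1695}{19} = - \frac{123735}{19}$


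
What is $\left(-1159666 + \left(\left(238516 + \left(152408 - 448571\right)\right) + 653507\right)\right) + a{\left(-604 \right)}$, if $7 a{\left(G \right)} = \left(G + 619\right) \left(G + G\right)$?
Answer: $- \frac{3964762}{7} \approx -5.664 \cdot 10^{5}$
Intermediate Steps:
$a{\left(G \right)} = \frac{2 G \left(619 + G\right)}{7}$ ($a{\left(G \right)} = \frac{\left(G + 619\right) \left(G + G\right)}{7} = \frac{\left(619 + G\right) 2 G}{7} = \frac{2 G \left(619 + G\right)}{7}$)
$\left(-1159666 + \left(\left(238516 + \left(152408 - 448571\right)\right) + 653507\right)\right) + a{\left(-604 \right)} = \left(-1159666 + \left(\left(238516 + \left(152408 - 448571\right)\right) + 653507\right)\right) + \frac{2}{7} \left(-604\right) \left(619 - 604\right) = \left(-1159666 + \left(\left(238516 + \left(152408 - 448571\right)\right) + 653507\right)\right) + \frac{2}{7} \left(-604\right) 15 = \left(-1159666 + \left(\left(238516 - 296163\right) + 653507\right)\right) - \frac{18120}{7} = \left(-1159666 + \left(-57647 + 653507\right)\right) - \frac{18120}{7} = \left(-1159666 + 595860\right) - \frac{18120}{7} = -563806 - \frac{18120}{7} = - \frac{3964762}{7}$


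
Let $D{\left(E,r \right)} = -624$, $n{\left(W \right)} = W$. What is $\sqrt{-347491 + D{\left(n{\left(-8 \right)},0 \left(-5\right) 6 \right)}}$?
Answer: $i \sqrt{348115} \approx 590.01 i$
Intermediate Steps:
$\sqrt{-347491 + D{\left(n{\left(-8 \right)},0 \left(-5\right) 6 \right)}} = \sqrt{-347491 - 624} = \sqrt{-348115} = i \sqrt{348115}$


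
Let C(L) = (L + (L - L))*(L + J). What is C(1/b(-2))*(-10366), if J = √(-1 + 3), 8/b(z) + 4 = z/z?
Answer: -46647/32 + 15549*√2/4 ≈ 4039.7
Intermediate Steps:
b(z) = -8/3 (b(z) = 8/(-4 + z/z) = 8/(-4 + 1) = 8/(-3) = 8*(-⅓) = -8/3)
J = √2 ≈ 1.4142
C(L) = L*(L + √2) (C(L) = (L + (L - L))*(L + √2) = (L + 0)*(L + √2) = L*(L + √2))
C(1/b(-2))*(-10366) = ((1/(-8/3) + √2)/(-8/3))*(-10366) = -3*(-3/8 + √2)/8*(-10366) = (9/64 - 3*√2/8)*(-10366) = -46647/32 + 15549*√2/4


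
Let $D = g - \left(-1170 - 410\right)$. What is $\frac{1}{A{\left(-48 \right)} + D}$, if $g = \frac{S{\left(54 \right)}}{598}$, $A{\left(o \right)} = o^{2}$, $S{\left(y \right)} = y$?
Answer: $\frac{299}{1161343} \approx 0.00025746$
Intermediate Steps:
$g = \frac{27}{299}$ ($g = \frac{54}{598} = 54 \cdot \frac{1}{598} = \frac{27}{299} \approx 0.090301$)
$D = \frac{472447}{299}$ ($D = \frac{27}{299} - \left(-1170 - 410\right) = \frac{27}{299} - -1580 = \frac{27}{299} + 1580 = \frac{472447}{299} \approx 1580.1$)
$\frac{1}{A{\left(-48 \right)} + D} = \frac{1}{\left(-48\right)^{2} + \frac{472447}{299}} = \frac{1}{2304 + \frac{472447}{299}} = \frac{1}{\frac{1161343}{299}} = \frac{299}{1161343}$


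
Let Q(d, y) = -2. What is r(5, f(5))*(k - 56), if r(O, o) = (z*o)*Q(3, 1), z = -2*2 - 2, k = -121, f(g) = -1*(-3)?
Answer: -6372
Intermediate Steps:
f(g) = 3
z = -6 (z = -4 - 2 = -6)
r(O, o) = 12*o (r(O, o) = -6*o*(-2) = 12*o)
r(5, f(5))*(k - 56) = (12*3)*(-121 - 56) = 36*(-177) = -6372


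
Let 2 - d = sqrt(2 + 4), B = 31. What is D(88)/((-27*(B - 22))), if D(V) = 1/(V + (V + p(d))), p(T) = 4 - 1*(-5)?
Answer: -1/44955 ≈ -2.2244e-5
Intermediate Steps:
d = 2 - sqrt(6) (d = 2 - sqrt(2 + 4) = 2 - sqrt(6) ≈ -0.44949)
p(T) = 9 (p(T) = 4 + 5 = 9)
D(V) = 1/(9 + 2*V) (D(V) = 1/(V + (V + 9)) = 1/(V + (9 + V)) = 1/(9 + 2*V))
D(88)/((-27*(B - 22))) = 1/((9 + 2*88)*((-27*(31 - 22)))) = 1/((9 + 176)*((-27*9))) = 1/(185*(-243)) = (1/185)*(-1/243) = -1/44955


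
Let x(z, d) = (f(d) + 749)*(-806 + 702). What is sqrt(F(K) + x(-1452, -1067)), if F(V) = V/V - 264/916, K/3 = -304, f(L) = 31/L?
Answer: I*sqrt(4650441070612073)/244343 ≈ 279.09*I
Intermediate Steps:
x(z, d) = -77896 - 3224/d (x(z, d) = (31/d + 749)*(-806 + 702) = (749 + 31/d)*(-104) = -77896 - 3224/d)
K = -912 (K = 3*(-304) = -912)
F(V) = 163/229 (F(V) = 1 - 264*1/916 = 1 - 66/229 = 163/229)
sqrt(F(K) + x(-1452, -1067)) = sqrt(163/229 + (-77896 - 3224/(-1067))) = sqrt(163/229 + (-77896 - 3224*(-1/1067))) = sqrt(163/229 + (-77896 + 3224/1067)) = sqrt(163/229 - 83111808/1067) = sqrt(-19032430111/244343) = I*sqrt(4650441070612073)/244343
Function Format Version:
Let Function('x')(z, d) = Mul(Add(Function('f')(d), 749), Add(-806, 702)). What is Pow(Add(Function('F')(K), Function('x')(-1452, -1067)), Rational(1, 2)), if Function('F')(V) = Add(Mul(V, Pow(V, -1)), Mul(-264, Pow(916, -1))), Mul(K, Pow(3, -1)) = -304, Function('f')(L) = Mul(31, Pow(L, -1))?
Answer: Mul(Rational(1, 244343), I, Pow(4650441070612073, Rational(1, 2))) ≈ Mul(279.09, I)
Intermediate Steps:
Function('x')(z, d) = Add(-77896, Mul(-3224, Pow(d, -1))) (Function('x')(z, d) = Mul(Add(Mul(31, Pow(d, -1)), 749), Add(-806, 702)) = Mul(Add(749, Mul(31, Pow(d, -1))), -104) = Add(-77896, Mul(-3224, Pow(d, -1))))
K = -912 (K = Mul(3, -304) = -912)
Function('F')(V) = Rational(163, 229) (Function('F')(V) = Add(1, Mul(-264, Rational(1, 916))) = Add(1, Rational(-66, 229)) = Rational(163, 229))
Pow(Add(Function('F')(K), Function('x')(-1452, -1067)), Rational(1, 2)) = Pow(Add(Rational(163, 229), Add(-77896, Mul(-3224, Pow(-1067, -1)))), Rational(1, 2)) = Pow(Add(Rational(163, 229), Add(-77896, Mul(-3224, Rational(-1, 1067)))), Rational(1, 2)) = Pow(Add(Rational(163, 229), Add(-77896, Rational(3224, 1067))), Rational(1, 2)) = Pow(Add(Rational(163, 229), Rational(-83111808, 1067)), Rational(1, 2)) = Pow(Rational(-19032430111, 244343), Rational(1, 2)) = Mul(Rational(1, 244343), I, Pow(4650441070612073, Rational(1, 2)))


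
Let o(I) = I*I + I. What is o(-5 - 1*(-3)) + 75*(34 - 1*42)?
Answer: -598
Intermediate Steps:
o(I) = I + I² (o(I) = I² + I = I + I²)
o(-5 - 1*(-3)) + 75*(34 - 1*42) = (-5 - 1*(-3))*(1 + (-5 - 1*(-3))) + 75*(34 - 1*42) = (-5 + 3)*(1 + (-5 + 3)) + 75*(34 - 42) = -2*(1 - 2) + 75*(-8) = -2*(-1) - 600 = 2 - 600 = -598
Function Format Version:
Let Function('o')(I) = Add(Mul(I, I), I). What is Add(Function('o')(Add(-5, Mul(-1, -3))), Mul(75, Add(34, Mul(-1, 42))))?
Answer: -598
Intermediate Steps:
Function('o')(I) = Add(I, Pow(I, 2)) (Function('o')(I) = Add(Pow(I, 2), I) = Add(I, Pow(I, 2)))
Add(Function('o')(Add(-5, Mul(-1, -3))), Mul(75, Add(34, Mul(-1, 42)))) = Add(Mul(Add(-5, Mul(-1, -3)), Add(1, Add(-5, Mul(-1, -3)))), Mul(75, Add(34, Mul(-1, 42)))) = Add(Mul(Add(-5, 3), Add(1, Add(-5, 3))), Mul(75, Add(34, -42))) = Add(Mul(-2, Add(1, -2)), Mul(75, -8)) = Add(Mul(-2, -1), -600) = Add(2, -600) = -598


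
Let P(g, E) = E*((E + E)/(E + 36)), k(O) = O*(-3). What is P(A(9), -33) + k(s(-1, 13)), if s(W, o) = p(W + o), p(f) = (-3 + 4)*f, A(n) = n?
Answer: 690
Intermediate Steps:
p(f) = f (p(f) = 1*f = f)
s(W, o) = W + o
k(O) = -3*O
P(g, E) = 2*E²/(36 + E) (P(g, E) = E*((2*E)/(36 + E)) = E*(2*E/(36 + E)) = 2*E²/(36 + E))
P(A(9), -33) + k(s(-1, 13)) = 2*(-33)²/(36 - 33) - 3*(-1 + 13) = 2*1089/3 - 3*12 = 2*1089*(⅓) - 36 = 726 - 36 = 690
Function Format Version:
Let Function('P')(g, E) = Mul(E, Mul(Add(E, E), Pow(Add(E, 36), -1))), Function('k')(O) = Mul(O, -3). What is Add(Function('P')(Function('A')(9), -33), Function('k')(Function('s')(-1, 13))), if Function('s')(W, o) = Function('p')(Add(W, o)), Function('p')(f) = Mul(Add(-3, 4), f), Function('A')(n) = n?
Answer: 690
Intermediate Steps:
Function('p')(f) = f (Function('p')(f) = Mul(1, f) = f)
Function('s')(W, o) = Add(W, o)
Function('k')(O) = Mul(-3, O)
Function('P')(g, E) = Mul(2, Pow(E, 2), Pow(Add(36, E), -1)) (Function('P')(g, E) = Mul(E, Mul(Mul(2, E), Pow(Add(36, E), -1))) = Mul(E, Mul(2, E, Pow(Add(36, E), -1))) = Mul(2, Pow(E, 2), Pow(Add(36, E), -1)))
Add(Function('P')(Function('A')(9), -33), Function('k')(Function('s')(-1, 13))) = Add(Mul(2, Pow(-33, 2), Pow(Add(36, -33), -1)), Mul(-3, Add(-1, 13))) = Add(Mul(2, 1089, Pow(3, -1)), Mul(-3, 12)) = Add(Mul(2, 1089, Rational(1, 3)), -36) = Add(726, -36) = 690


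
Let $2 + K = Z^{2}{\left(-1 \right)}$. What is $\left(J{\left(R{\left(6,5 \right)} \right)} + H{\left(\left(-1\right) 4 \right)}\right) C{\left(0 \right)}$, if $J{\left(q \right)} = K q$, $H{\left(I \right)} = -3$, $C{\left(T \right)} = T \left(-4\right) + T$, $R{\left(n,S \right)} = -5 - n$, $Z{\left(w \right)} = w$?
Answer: $0$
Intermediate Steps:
$C{\left(T \right)} = - 3 T$ ($C{\left(T \right)} = - 4 T + T = - 3 T$)
$K = -1$ ($K = -2 + \left(-1\right)^{2} = -2 + 1 = -1$)
$J{\left(q \right)} = - q$
$\left(J{\left(R{\left(6,5 \right)} \right)} + H{\left(\left(-1\right) 4 \right)}\right) C{\left(0 \right)} = \left(- (-5 - 6) - 3\right) \left(\left(-3\right) 0\right) = \left(- (-5 - 6) - 3\right) 0 = \left(\left(-1\right) \left(-11\right) - 3\right) 0 = \left(11 - 3\right) 0 = 8 \cdot 0 = 0$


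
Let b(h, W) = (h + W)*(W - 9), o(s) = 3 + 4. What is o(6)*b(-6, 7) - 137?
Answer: -151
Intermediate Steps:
o(s) = 7
b(h, W) = (-9 + W)*(W + h) (b(h, W) = (W + h)*(-9 + W) = (-9 + W)*(W + h))
o(6)*b(-6, 7) - 137 = 7*(7² - 9*7 - 9*(-6) + 7*(-6)) - 137 = 7*(49 - 63 + 54 - 42) - 137 = 7*(-2) - 137 = -14 - 137 = -151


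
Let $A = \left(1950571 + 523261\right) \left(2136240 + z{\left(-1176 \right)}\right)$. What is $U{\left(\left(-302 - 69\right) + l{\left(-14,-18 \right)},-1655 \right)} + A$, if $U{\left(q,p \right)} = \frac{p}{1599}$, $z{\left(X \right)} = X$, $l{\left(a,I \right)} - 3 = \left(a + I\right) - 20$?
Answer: $\frac{8445581642749897}{1599} \approx 5.2818 \cdot 10^{12}$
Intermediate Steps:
$l{\left(a,I \right)} = -17 + I + a$ ($l{\left(a,I \right)} = 3 - \left(20 - I - a\right) = 3 + \left(-20 + I + a\right) = -17 + I + a$)
$A = 5281789645248$ ($A = \left(1950571 + 523261\right) \left(2136240 - 1176\right) = 2473832 \cdot 2135064 = 5281789645248$)
$U{\left(q,p \right)} = \frac{p}{1599}$ ($U{\left(q,p \right)} = p \frac{1}{1599} = \frac{p}{1599}$)
$U{\left(\left(-302 - 69\right) + l{\left(-14,-18 \right)},-1655 \right)} + A = \frac{1}{1599} \left(-1655\right) + 5281789645248 = - \frac{1655}{1599} + 5281789645248 = \frac{8445581642749897}{1599}$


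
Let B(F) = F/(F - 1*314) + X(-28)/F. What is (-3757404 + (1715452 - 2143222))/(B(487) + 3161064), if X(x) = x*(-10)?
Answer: -117535031558/88774362891 ≈ -1.3240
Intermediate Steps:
X(x) = -10*x
B(F) = 280/F + F/(-314 + F) (B(F) = F/(F - 1*314) + (-10*(-28))/F = F/(F - 314) + 280/F = F/(-314 + F) + 280/F = 280/F + F/(-314 + F))
(-3757404 + (1715452 - 2143222))/(B(487) + 3161064) = (-3757404 + (1715452 - 2143222))/((-87920 + 487² + 280*487)/(487*(-314 + 487)) + 3161064) = (-3757404 - 427770)/((1/487)*(-87920 + 237169 + 136360)/173 + 3161064) = -4185174/((1/487)*(1/173)*285609 + 3161064) = -4185174/(285609/84251 + 3161064) = -4185174/266323088673/84251 = -4185174*84251/266323088673 = -117535031558/88774362891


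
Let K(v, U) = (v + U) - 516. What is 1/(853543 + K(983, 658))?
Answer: 1/854668 ≈ 1.1700e-6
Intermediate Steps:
K(v, U) = -516 + U + v (K(v, U) = (U + v) - 516 = -516 + U + v)
1/(853543 + K(983, 658)) = 1/(853543 + (-516 + 658 + 983)) = 1/(853543 + 1125) = 1/854668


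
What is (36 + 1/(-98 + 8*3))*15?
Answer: 39945/74 ≈ 539.80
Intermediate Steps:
(36 + 1/(-98 + 8*3))*15 = (36 + 1/(-98 + 24))*15 = (36 + 1/(-74))*15 = (36 - 1/74)*15 = (2663/74)*15 = 39945/74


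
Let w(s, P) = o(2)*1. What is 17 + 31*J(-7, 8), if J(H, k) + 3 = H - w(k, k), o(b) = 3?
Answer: -386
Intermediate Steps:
w(s, P) = 3 (w(s, P) = 3*1 = 3)
J(H, k) = -6 + H (J(H, k) = -3 + (H - 1*3) = -3 + (H - 3) = -3 + (-3 + H) = -6 + H)
17 + 31*J(-7, 8) = 17 + 31*(-6 - 7) = 17 + 31*(-13) = 17 - 403 = -386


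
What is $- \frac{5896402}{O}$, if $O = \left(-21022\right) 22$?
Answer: $\frac{2948201}{231242} \approx 12.749$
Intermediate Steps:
$O = -462484$
$- \frac{5896402}{O} = - \frac{5896402}{-462484} = \left(-5896402\right) \left(- \frac{1}{462484}\right) = \frac{2948201}{231242}$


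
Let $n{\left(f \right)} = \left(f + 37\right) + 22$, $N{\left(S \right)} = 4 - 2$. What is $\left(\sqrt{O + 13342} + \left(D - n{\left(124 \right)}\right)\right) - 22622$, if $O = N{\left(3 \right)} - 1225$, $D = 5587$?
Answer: $-17218 + \sqrt{12119} \approx -17108.0$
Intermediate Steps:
$N{\left(S \right)} = 2$
$n{\left(f \right)} = 59 + f$ ($n{\left(f \right)} = \left(37 + f\right) + 22 = 59 + f$)
$O = -1223$ ($O = 2 - 1225 = -1223$)
$\left(\sqrt{O + 13342} + \left(D - n{\left(124 \right)}\right)\right) - 22622 = \left(\sqrt{-1223 + 13342} + \left(5587 - \left(59 + 124\right)\right)\right) - 22622 = \left(\sqrt{12119} + \left(5587 - 183\right)\right) - 22622 = \left(\sqrt{12119} + 5404\right) - 22622 = \left(5404 + \sqrt{12119}\right) - 22622 = -17218 + \sqrt{12119}$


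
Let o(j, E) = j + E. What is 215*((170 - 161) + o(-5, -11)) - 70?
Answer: -1575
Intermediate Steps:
o(j, E) = E + j
215*((170 - 161) + o(-5, -11)) - 70 = 215*((170 - 161) + (-11 - 5)) - 70 = 215*(9 - 16) - 70 = 215*(-7) - 70 = -1505 - 70 = -1575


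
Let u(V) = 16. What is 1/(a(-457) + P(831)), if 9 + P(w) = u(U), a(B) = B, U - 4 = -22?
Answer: -1/450 ≈ -0.0022222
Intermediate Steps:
U = -18 (U = 4 - 22 = -18)
P(w) = 7 (P(w) = -9 + 16 = 7)
1/(a(-457) + P(831)) = 1/(-457 + 7) = 1/(-450) = -1/450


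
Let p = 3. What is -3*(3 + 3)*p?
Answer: -54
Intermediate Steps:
-3*(3 + 3)*p = -3*(3 + 3)*3 = -18*3 = -3*18 = -54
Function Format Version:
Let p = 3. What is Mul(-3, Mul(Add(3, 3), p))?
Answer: -54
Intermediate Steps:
Mul(-3, Mul(Add(3, 3), p)) = Mul(-3, Mul(Add(3, 3), 3)) = Mul(-3, Mul(6, 3)) = Mul(-3, 18) = -54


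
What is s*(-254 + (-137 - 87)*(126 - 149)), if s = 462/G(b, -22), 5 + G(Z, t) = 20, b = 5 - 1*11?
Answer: 754292/5 ≈ 1.5086e+5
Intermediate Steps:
b = -6 (b = 5 - 11 = -6)
G(Z, t) = 15 (G(Z, t) = -5 + 20 = 15)
s = 154/5 (s = 462/15 = 462*(1/15) = 154/5 ≈ 30.800)
s*(-254 + (-137 - 87)*(126 - 149)) = 154*(-254 + (-137 - 87)*(126 - 149))/5 = 154*(-254 - 224*(-23))/5 = 154*(-254 + 5152)/5 = (154/5)*4898 = 754292/5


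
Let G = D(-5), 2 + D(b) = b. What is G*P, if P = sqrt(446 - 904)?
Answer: -7*I*sqrt(458) ≈ -149.81*I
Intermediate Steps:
P = I*sqrt(458) (P = sqrt(-458) = I*sqrt(458) ≈ 21.401*I)
D(b) = -2 + b
G = -7 (G = -2 - 5 = -7)
G*P = -7*I*sqrt(458)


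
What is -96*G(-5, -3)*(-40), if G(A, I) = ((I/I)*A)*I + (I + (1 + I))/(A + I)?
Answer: 60000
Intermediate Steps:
G(A, I) = A*I + (1 + 2*I)/(A + I) (G(A, I) = (1*A)*I + (1 + 2*I)/(A + I) = A*I + (1 + 2*I)/(A + I))
-96*G(-5, -3)*(-40) = -96*(1 + 2*(-3) - 5*(-3)² - 3*(-5)²)/(-5 - 3)*(-40) = -96*(1 - 6 - 5*9 - 3*25)/(-8)*(-40) = -(-12)*(1 - 6 - 45 - 75)*(-40) = -(-12)*(-125)*(-40) = -96*125/8*(-40) = -1500*(-40) = 60000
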